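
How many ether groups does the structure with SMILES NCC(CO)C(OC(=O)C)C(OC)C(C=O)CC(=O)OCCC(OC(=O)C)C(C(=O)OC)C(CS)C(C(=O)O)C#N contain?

Reading the structure from left to right:
  H2NCH2: –NH2 on an sp³ carbon with no adjacent C=O → amine.
  CH(CH2OH): pendant –CH2OH on an sp³ backbone C → alcohol.
  CH(OCOCH3): pendant –OC(=O)CH3: an acyloxy group → ester.
  CH(OCH3): pendant –OCH3: C–O–C with sp³ C, no adjacent C=O → ether.
  CH(CHO): pendant –CHO: carbonyl C bonded to C and H → aldehyde.
  CH2COOCH2: –C(=O)–O–C with C on the carbonyl side → ester.
  CH(OCOCH3): pendant –OC(=O)CH3: an acyloxy group → ester.
  CH(COOCH3): pendant –COOCH3: carbonyl C bonded to C and –OCH3 → ester.
  CH(CH2SH): pendant –CH2SH → thiol.
  CH(COOH): pendant –COOH: carbonyl C bonded to C and –OH → carboxylic acid.
  CN: –C≡N: carbon triple-bonded to nitrogen → nitrile.
Ether appears at: CH(OCH3) → 1.

1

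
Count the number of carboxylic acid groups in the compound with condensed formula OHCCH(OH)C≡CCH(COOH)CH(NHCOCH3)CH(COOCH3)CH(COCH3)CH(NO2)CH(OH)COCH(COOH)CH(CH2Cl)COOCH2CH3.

2

Taking each segment in turn:
  OHC: terminal –CHO: carbonyl C bonded to H and C → aldehyde.
  CH(OH): –OH on an sp³ carbon → alcohol (secondary).
  C≡C: C≡C triple bond → alkyne.
  CH(COOH): pendant –COOH: carbonyl C bonded to C and –OH → carboxylic acid.
  CH(NHCOCH3): pendant –NHC(=O)CH3: N bonded to a carbonyl → amide (not amine).
  CH(COOCH3): pendant –COOCH3: carbonyl C bonded to C and –OCH3 → ester.
  CH(COCH3): pendant –COCH3: carbonyl C bonded to two carbons → ketone.
  CH(NO2): –NO2 on an sp³ carbon → nitro (the N=O is not a carbonyl).
  CH(OH): –OH on an sp³ carbon → alcohol (secondary).
  CO: –C(=O)– with carbon on both sides → ketone.
  CH(COOH): pendant –COOH: carbonyl C bonded to C and –OH → carboxylic acid.
  CH(CH2Cl): pendant –CH2X: halogen on sp³ carbon → alkyl halide.
  COOCH2CH3: –C(=O)OCH2CH3: carbonyl C bonded to C and to –OEt → ester.
Carboxylic acid appears at: CH(COOH), CH(COOH) → 2.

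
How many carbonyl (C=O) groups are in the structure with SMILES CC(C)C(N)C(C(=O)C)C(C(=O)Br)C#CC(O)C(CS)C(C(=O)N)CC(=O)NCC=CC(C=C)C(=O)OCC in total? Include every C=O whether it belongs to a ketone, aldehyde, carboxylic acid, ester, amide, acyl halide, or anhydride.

5

CH(COCH3): ketone, 1 C=O (running total 1).
CH(COBr): acyl halide, 1 C=O (running total 2).
CH(CONH2): amide, 1 C=O (running total 3).
CH2CONHCH2: amide, 1 C=O (running total 4).
COOCH2CH3: ester, 1 C=O (running total 5).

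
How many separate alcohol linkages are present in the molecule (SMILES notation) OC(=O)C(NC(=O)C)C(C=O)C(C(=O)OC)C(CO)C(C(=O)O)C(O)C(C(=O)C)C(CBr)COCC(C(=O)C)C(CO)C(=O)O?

3

–COOH: carbonyl C bonded to –OH and C → carboxylic acid (the –OH is not a separate alcohol).
pendant –NHC(=O)CH3: N bonded to a carbonyl → amide (not amine).
pendant –CHO: carbonyl C bonded to C and H → aldehyde.
pendant –COOCH3: carbonyl C bonded to C and –OCH3 → ester.
pendant –CH2OH on an sp³ backbone C → alcohol.
pendant –COOH: carbonyl C bonded to C and –OH → carboxylic acid.
–OH on an sp³ carbon → alcohol (secondary).
pendant –COCH3: carbonyl C bonded to two carbons → ketone.
pendant –CH2X: halogen on sp³ carbon → alkyl halide.
C–O–C with sp³ carbons on both sides and no adjacent C=O → ether.
pendant –COCH3: carbonyl C bonded to two carbons → ketone.
pendant –CH2OH on an sp³ backbone C → alcohol.
–COOH: carbonyl C bonded to –OH and C → carboxylic acid (the –OH is not a separate alcohol).
Alcohol appears at: CH(CH2OH), CH(OH), CH(CH2OH) → 3.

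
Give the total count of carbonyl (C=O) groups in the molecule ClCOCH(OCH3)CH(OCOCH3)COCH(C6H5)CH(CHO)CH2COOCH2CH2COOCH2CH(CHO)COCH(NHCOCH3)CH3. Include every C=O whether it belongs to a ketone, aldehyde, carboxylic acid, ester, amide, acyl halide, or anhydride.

9

ClCO: acyl halide, 1 C=O (running total 1).
CH(OCOCH3): ester, 1 C=O (running total 2).
CO: ketone, 1 C=O (running total 3).
CH(CHO): aldehyde, 1 C=O (running total 4).
CH2COOCH2: ester, 1 C=O (running total 5).
CH2COOCH2: ester, 1 C=O (running total 6).
CH(CHO): aldehyde, 1 C=O (running total 7).
CO: ketone, 1 C=O (running total 8).
CH(NHCOCH3): amide, 1 C=O (running total 9).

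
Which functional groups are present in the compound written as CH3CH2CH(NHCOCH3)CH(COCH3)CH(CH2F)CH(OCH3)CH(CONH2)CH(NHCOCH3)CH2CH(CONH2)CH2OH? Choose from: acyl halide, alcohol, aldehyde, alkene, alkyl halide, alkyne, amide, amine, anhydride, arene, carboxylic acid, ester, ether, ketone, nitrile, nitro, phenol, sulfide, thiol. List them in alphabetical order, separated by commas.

alcohol, alkyl halide, amide, ether, ketone

pendant –NHC(=O)CH3: N bonded to a carbonyl → amide (not amine).
pendant –COCH3: carbonyl C bonded to two carbons → ketone.
pendant –CH2X: halogen on sp³ carbon → alkyl halide.
pendant –OCH3: C–O–C with sp³ C, no adjacent C=O → ether.
pendant –CONH2: carbonyl C bonded to C and N → amide.
pendant –NHC(=O)CH3: N bonded to a carbonyl → amide (not amine).
pendant –CONH2: carbonyl C bonded to C and N → amide.
–OH on an sp³ carbon → alcohol.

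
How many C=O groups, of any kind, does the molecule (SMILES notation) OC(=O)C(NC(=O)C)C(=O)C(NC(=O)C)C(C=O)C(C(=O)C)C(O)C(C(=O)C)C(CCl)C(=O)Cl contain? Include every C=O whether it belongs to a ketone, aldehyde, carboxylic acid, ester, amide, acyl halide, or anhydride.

HOOC: carboxylic acid, 1 C=O (running total 1).
CH(NHCOCH3): amide, 1 C=O (running total 2).
CO: ketone, 1 C=O (running total 3).
CH(NHCOCH3): amide, 1 C=O (running total 4).
CH(CHO): aldehyde, 1 C=O (running total 5).
CH(COCH3): ketone, 1 C=O (running total 6).
CH(COCH3): ketone, 1 C=O (running total 7).
COCl: acyl halide, 1 C=O (running total 8).

8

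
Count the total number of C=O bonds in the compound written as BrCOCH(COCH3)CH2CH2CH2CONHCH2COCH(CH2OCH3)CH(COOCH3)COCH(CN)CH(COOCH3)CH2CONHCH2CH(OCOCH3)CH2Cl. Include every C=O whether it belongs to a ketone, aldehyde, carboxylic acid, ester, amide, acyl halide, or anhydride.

BrCO: acyl halide, 1 C=O (running total 1).
CH(COCH3): ketone, 1 C=O (running total 2).
CH2CONHCH2: amide, 1 C=O (running total 3).
CO: ketone, 1 C=O (running total 4).
CH(COOCH3): ester, 1 C=O (running total 5).
CO: ketone, 1 C=O (running total 6).
CH(COOCH3): ester, 1 C=O (running total 7).
CH2CONHCH2: amide, 1 C=O (running total 8).
CH(OCOCH3): ester, 1 C=O (running total 9).

9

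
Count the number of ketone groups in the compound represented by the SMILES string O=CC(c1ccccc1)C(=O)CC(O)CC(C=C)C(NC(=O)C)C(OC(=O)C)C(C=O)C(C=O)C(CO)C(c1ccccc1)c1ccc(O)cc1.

1

Reading the structure from left to right:
  OHC: terminal –CHO: carbonyl C bonded to H and C → aldehyde.
  CH(C6H5): pendant –C6H5: benzene ring → arene.
  CO: –C(=O)– with carbon on both sides → ketone.
  CH(OH): –OH on an sp³ carbon → alcohol (secondary).
  CH(CH=CH2): pendant –CH=CH2: C=C double bond → alkene.
  CH(NHCOCH3): pendant –NHC(=O)CH3: N bonded to a carbonyl → amide (not amine).
  CH(OCOCH3): pendant –OC(=O)CH3: an acyloxy group → ester.
  CH(CHO): pendant –CHO: carbonyl C bonded to C and H → aldehyde.
  CH(CHO): pendant –CHO: carbonyl C bonded to C and H → aldehyde.
  CH(CH2OH): pendant –CH2OH on an sp³ backbone C → alcohol.
  CH(C6H5): pendant –C6H5: benzene ring → arene.
  C6H4OH: –OH attached directly to an aromatic ring → phenol (not alcohol); the ring itself is an arene.
Ketone appears at: CO → 1.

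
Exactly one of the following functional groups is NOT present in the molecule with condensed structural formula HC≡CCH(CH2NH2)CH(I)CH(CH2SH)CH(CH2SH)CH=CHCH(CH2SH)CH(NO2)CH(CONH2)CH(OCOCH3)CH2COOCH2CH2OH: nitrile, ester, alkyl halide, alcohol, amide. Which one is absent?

alkyl halide: present (CH(I) — halogen on an sp³ carbon → alkyl halide).
amide: present (CH(CONH2) — pendant –CONH2: carbonyl C bonded to C and N → amide).
ester: present (CH(OCOCH3) — pendant –OC(=O)CH3: an acyloxy group → ester).
alcohol: present (CH2OH — –OH on an sp³ carbon → alcohol).
nitrile: absent. In HC≡C, the triple bond is C≡C, not C≡N.

nitrile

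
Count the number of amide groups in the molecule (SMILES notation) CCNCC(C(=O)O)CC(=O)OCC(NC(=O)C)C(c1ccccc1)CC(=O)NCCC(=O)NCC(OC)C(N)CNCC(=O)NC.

4

Taking each segment in turn:
  CH2NHCH2: C–N–C with sp³ carbons and no adjacent C=O → amine (secondary).
  CH(COOH): pendant –COOH: carbonyl C bonded to C and –OH → carboxylic acid.
  CH2COOCH2: –C(=O)–O–C with C on the carbonyl side → ester.
  CH(NHCOCH3): pendant –NHC(=O)CH3: N bonded to a carbonyl → amide (not amine).
  CH(C6H5): pendant –C6H5: benzene ring → arene.
  CH2CONHCH2: –C(=O)–N– linkage → amide (the N is not an amine).
  CH2CONHCH2: –C(=O)–N– linkage → amide (the N is not an amine).
  CH(OCH3): pendant –OCH3: C–O–C with sp³ C, no adjacent C=O → ether.
  CH(NH2): –NH2 on an sp³ carbon with no adjacent C=O → amine.
  CH2NHCH2: C–N–C with sp³ carbons and no adjacent C=O → amine (secondary).
  CONHCH3: –C(=O)NHCH3: carbonyl C bonded to C and to N → amide (the N is not an amine).
Amide appears at: CH(NHCOCH3), CH2CONHCH2, CH2CONHCH2, CONHCH3 → 4.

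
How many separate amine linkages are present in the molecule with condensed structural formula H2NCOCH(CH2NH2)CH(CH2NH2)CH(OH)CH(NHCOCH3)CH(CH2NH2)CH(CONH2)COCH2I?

–C(=O)NH2: carbonyl C bonded to C and to N → amide (the N is not a separate amine).
pendant –CH2NH2: N on sp³ C, no adjacent C=O → amine.
pendant –CH2NH2: N on sp³ C, no adjacent C=O → amine.
–OH on an sp³ carbon → alcohol (secondary).
pendant –NHC(=O)CH3: N bonded to a carbonyl → amide (not amine).
pendant –CH2NH2: N on sp³ C, no adjacent C=O → amine.
pendant –CONH2: carbonyl C bonded to C and N → amide.
–C(=O)– with carbon on both sides → ketone.
halogen on an sp³ carbon → alkyl halide.
Amine appears at: CH(CH2NH2), CH(CH2NH2), CH(CH2NH2) → 3.

3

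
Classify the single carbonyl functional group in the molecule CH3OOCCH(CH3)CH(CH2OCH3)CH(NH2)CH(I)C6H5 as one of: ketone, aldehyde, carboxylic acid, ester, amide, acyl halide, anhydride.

ester

The carbonyl is in the CH3OOC segment: CH3O–C(=O)–: carbonyl C bonded to C and to –OCH3 → ester (not ketone + ether).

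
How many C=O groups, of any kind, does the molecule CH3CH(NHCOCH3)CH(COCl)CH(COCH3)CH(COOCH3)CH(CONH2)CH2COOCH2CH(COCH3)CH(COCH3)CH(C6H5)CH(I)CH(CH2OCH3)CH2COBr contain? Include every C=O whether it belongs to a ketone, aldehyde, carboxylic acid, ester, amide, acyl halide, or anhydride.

CH(NHCOCH3): amide, 1 C=O (running total 1).
CH(COCl): acyl halide, 1 C=O (running total 2).
CH(COCH3): ketone, 1 C=O (running total 3).
CH(COOCH3): ester, 1 C=O (running total 4).
CH(CONH2): amide, 1 C=O (running total 5).
CH2COOCH2: ester, 1 C=O (running total 6).
CH(COCH3): ketone, 1 C=O (running total 7).
CH(COCH3): ketone, 1 C=O (running total 8).
COBr: acyl halide, 1 C=O (running total 9).

9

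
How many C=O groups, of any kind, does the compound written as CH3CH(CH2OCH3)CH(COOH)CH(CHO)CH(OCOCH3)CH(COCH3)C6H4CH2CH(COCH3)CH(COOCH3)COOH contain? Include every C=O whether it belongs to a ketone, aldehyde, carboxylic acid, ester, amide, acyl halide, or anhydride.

CH(COOH): carboxylic acid, 1 C=O (running total 1).
CH(CHO): aldehyde, 1 C=O (running total 2).
CH(OCOCH3): ester, 1 C=O (running total 3).
CH(COCH3): ketone, 1 C=O (running total 4).
CH(COCH3): ketone, 1 C=O (running total 5).
CH(COOCH3): ester, 1 C=O (running total 6).
COOH: carboxylic acid, 1 C=O (running total 7).

7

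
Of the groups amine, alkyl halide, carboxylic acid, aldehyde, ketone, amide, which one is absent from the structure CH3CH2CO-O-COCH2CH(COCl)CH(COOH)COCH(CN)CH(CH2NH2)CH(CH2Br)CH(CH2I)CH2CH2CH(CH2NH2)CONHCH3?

ketone: present (CO — –C(=O)– with carbon on both sides → ketone).
amine: present (CH(CH2NH2) — pendant –CH2NH2: N on sp³ C, no adjacent C=O → amine).
carboxylic acid: present (CH(COOH) — pendant –COOH: carbonyl C bonded to C and –OH → carboxylic acid).
alkyl halide: present (CH(CH2Br) — pendant –CH2X: halogen on sp³ carbon → alkyl halide).
amide: present (CONHCH3 — –C(=O)NHCH3: carbonyl C bonded to C and to N → amide (the N is not an amine)).
aldehyde: absent. In CO, the carbonyl carbon is bonded to two carbons, so it is a ketone, not an aldehyde. In CH(COOH), the carbonyl carbon bears –OH, not –H, so it is a carboxylic acid.

aldehyde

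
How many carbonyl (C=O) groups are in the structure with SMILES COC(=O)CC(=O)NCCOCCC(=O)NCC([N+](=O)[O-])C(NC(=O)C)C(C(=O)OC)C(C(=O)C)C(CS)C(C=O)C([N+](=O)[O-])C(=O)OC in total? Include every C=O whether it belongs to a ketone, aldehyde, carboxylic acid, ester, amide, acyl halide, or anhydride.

8

CH3OOC: ester, 1 C=O (running total 1).
CH2CONHCH2: amide, 1 C=O (running total 2).
CH2CONHCH2: amide, 1 C=O (running total 3).
CH(NHCOCH3): amide, 1 C=O (running total 4).
CH(COOCH3): ester, 1 C=O (running total 5).
CH(COCH3): ketone, 1 C=O (running total 6).
CH(CHO): aldehyde, 1 C=O (running total 7).
COOCH3: ester, 1 C=O (running total 8).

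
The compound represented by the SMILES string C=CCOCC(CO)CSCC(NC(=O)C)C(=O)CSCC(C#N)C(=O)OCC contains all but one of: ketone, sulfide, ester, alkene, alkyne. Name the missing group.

ketone: present (CO — –C(=O)– with carbon on both sides → ketone).
sulfide: present (CH2SCH2 — C–S–C linkage → sulfide (thioether)).
ester: present (COOCH2CH3 — –C(=O)OCH2CH3: carbonyl C bonded to C and to –OEt → ester).
alkene: present (CH2=CH — C=C double bond → alkene).
alkyne: absent. In CH(CN), the triple bond is C≡N, not C≡C, so it is a nitrile.

alkyne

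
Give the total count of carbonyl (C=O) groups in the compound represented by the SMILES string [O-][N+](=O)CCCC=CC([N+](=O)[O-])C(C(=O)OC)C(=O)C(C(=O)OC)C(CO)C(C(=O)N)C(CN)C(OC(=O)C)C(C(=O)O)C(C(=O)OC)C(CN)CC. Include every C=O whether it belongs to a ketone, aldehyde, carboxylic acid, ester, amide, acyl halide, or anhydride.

CH(COOCH3): ester, 1 C=O (running total 1).
CO: ketone, 1 C=O (running total 2).
CH(COOCH3): ester, 1 C=O (running total 3).
CH(CONH2): amide, 1 C=O (running total 4).
CH(OCOCH3): ester, 1 C=O (running total 5).
CH(COOH): carboxylic acid, 1 C=O (running total 6).
CH(COOCH3): ester, 1 C=O (running total 7).

7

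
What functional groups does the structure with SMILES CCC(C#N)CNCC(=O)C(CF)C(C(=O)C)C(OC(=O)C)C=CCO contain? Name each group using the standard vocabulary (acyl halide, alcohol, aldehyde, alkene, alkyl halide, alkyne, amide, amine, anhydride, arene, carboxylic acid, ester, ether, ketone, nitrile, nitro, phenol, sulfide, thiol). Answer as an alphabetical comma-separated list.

alcohol, alkene, alkyl halide, amine, ester, ketone, nitrile

Working along the chain:
  CH(CN): pendant –C≡N: nitrile.
  CH2NHCH2: C–N–C with sp³ carbons and no adjacent C=O → amine (secondary).
  CO: –C(=O)– with carbon on both sides → ketone.
  CH(CH2F): pendant –CH2X: halogen on sp³ carbon → alkyl halide.
  CH(COCH3): pendant –COCH3: carbonyl C bonded to two carbons → ketone.
  CH(OCOCH3): pendant –OC(=O)CH3: an acyloxy group → ester.
  CH=CH: C=C double bond → alkene.
  CH2OH: –OH on an sp³ carbon → alcohol.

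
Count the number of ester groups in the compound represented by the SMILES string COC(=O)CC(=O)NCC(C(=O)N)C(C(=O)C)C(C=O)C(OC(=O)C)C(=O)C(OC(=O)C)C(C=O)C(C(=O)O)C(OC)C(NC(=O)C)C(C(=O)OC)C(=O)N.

Taking each segment in turn:
  CH3OOC: CH3O–C(=O)–: carbonyl C bonded to C and to –OCH3 → ester (not ketone + ether).
  CH2CONHCH2: –C(=O)–N– linkage → amide (the N is not an amine).
  CH(CONH2): pendant –CONH2: carbonyl C bonded to C and N → amide.
  CH(COCH3): pendant –COCH3: carbonyl C bonded to two carbons → ketone.
  CH(CHO): pendant –CHO: carbonyl C bonded to C and H → aldehyde.
  CH(OCOCH3): pendant –OC(=O)CH3: an acyloxy group → ester.
  CO: –C(=O)– with carbon on both sides → ketone.
  CH(OCOCH3): pendant –OC(=O)CH3: an acyloxy group → ester.
  CH(CHO): pendant –CHO: carbonyl C bonded to C and H → aldehyde.
  CH(COOH): pendant –COOH: carbonyl C bonded to C and –OH → carboxylic acid.
  CH(OCH3): pendant –OCH3: C–O–C with sp³ C, no adjacent C=O → ether.
  CH(NHCOCH3): pendant –NHC(=O)CH3: N bonded to a carbonyl → amide (not amine).
  CH(COOCH3): pendant –COOCH3: carbonyl C bonded to C and –OCH3 → ester.
  CONH2: –C(=O)NH2: carbonyl C bonded to C and to N → amide (the N is not a separate amine).
Ester appears at: CH3OOC, CH(OCOCH3), CH(OCOCH3), CH(COOCH3) → 4.

4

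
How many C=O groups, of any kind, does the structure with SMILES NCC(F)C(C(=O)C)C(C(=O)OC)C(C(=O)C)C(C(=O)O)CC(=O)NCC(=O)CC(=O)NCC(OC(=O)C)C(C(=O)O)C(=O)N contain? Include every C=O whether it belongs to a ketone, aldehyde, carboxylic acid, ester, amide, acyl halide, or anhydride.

CH(COCH3): ketone, 1 C=O (running total 1).
CH(COOCH3): ester, 1 C=O (running total 2).
CH(COCH3): ketone, 1 C=O (running total 3).
CH(COOH): carboxylic acid, 1 C=O (running total 4).
CH2CONHCH2: amide, 1 C=O (running total 5).
CO: ketone, 1 C=O (running total 6).
CH2CONHCH2: amide, 1 C=O (running total 7).
CH(OCOCH3): ester, 1 C=O (running total 8).
CH(COOH): carboxylic acid, 1 C=O (running total 9).
CONH2: amide, 1 C=O (running total 10).

10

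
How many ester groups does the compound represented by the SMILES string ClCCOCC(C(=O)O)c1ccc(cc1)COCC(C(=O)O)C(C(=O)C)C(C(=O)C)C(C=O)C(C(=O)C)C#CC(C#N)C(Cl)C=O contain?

halogen on an sp³ carbon → alkyl halide.
C–O–C with sp³ carbons on both sides and no adjacent C=O → ether.
pendant –COOH: carbonyl C bonded to C and –OH → carboxylic acid.
para-disubstituted benzene ring → arene.
C–O–C with sp³ carbons on both sides and no adjacent C=O → ether.
pendant –COOH: carbonyl C bonded to C and –OH → carboxylic acid.
pendant –COCH3: carbonyl C bonded to two carbons → ketone.
pendant –COCH3: carbonyl C bonded to two carbons → ketone.
pendant –CHO: carbonyl C bonded to C and H → aldehyde.
pendant –COCH3: carbonyl C bonded to two carbons → ketone.
C≡C triple bond → alkyne.
pendant –C≡N: nitrile.
halogen on an sp³ carbon → alkyl halide.
terminal –CHO: carbonyl C bonded to H and C → aldehyde.
No segment is a ester: CH2OCH2 is ether, not ester; CH(COOH) is carboxylic acid, not ester; CH2OCH2 is ether, not ester. → 0.

0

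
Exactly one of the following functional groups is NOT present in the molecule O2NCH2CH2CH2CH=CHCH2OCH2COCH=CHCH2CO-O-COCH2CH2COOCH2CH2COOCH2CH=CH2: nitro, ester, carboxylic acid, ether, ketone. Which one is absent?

ether: present (CH2OCH2 — C–O–C with sp³ carbons on both sides and no adjacent C=O → ether).
nitro: present (O2NCH2 — –NO2 on carbon → nitro group).
ester: present (CH2COOCH2 — –C(=O)–O–C with C on the carbonyl side → ester).
ketone: present (CO — –C(=O)– with carbon on both sides → ketone).
carboxylic acid: absent. In CH2COOCH2, the acyl oxygen is bonded to carbon (–O–C), not to H, so this is an ester.

carboxylic acid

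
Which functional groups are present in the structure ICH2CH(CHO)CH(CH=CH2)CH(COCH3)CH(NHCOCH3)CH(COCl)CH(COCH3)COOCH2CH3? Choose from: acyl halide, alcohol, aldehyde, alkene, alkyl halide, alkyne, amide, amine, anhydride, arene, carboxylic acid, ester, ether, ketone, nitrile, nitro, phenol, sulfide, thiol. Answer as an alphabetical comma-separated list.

acyl halide, aldehyde, alkene, alkyl halide, amide, ester, ketone

Working along the chain:
  ICH2: halogen on an sp³ carbon → alkyl halide.
  CH(CHO): pendant –CHO: carbonyl C bonded to C and H → aldehyde.
  CH(CH=CH2): pendant –CH=CH2: C=C double bond → alkene.
  CH(COCH3): pendant –COCH3: carbonyl C bonded to two carbons → ketone.
  CH(NHCOCH3): pendant –NHC(=O)CH3: N bonded to a carbonyl → amide (not amine).
  CH(COCl): pendant –C(=O)X: carbonyl C bonded to C and halogen → acyl halide.
  CH(COCH3): pendant –COCH3: carbonyl C bonded to two carbons → ketone.
  COOCH2CH3: –C(=O)OCH2CH3: carbonyl C bonded to C and to –OEt → ester.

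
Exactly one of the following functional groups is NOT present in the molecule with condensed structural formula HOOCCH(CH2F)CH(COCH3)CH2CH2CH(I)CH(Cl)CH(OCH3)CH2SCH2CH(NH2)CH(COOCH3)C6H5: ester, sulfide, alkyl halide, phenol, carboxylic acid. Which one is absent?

phenol

ester: present (CH(COOCH3) — pendant –COOCH3: carbonyl C bonded to C and –OCH3 → ester).
sulfide: present (CH2SCH2 — C–S–C linkage → sulfide (thioether)).
carboxylic acid: present (HOOC — –COOH: carbonyl C bonded to –OH and C → carboxylic acid (the –OH is not a separate alcohol)).
alkyl halide: present (CH(CH2F) — pendant –CH2X: halogen on sp³ carbon → alkyl halide).
phenol: no segment matches this pattern.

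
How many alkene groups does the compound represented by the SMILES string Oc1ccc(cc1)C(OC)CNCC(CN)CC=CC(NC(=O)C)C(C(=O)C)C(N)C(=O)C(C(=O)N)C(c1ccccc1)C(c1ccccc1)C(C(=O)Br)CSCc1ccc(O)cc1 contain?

1

–OH attached directly to an aromatic ring → phenol (not alcohol); the ring itself is an arene.
pendant –OCH3: C–O–C with sp³ C, no adjacent C=O → ether.
C–N–C with sp³ carbons and no adjacent C=O → amine (secondary).
pendant –CH2NH2: N on sp³ C, no adjacent C=O → amine.
C=C double bond → alkene.
pendant –NHC(=O)CH3: N bonded to a carbonyl → amide (not amine).
pendant –COCH3: carbonyl C bonded to two carbons → ketone.
–NH2 on an sp³ carbon with no adjacent C=O → amine.
–C(=O)– with carbon on both sides → ketone.
pendant –CONH2: carbonyl C bonded to C and N → amide.
pendant –C6H5: benzene ring → arene.
pendant –C6H5: benzene ring → arene.
pendant –C(=O)X: carbonyl C bonded to C and halogen → acyl halide.
C–S–C linkage → sulfide (thioether).
–OH attached directly to an aromatic ring → phenol (not alcohol); the ring itself is an arene.
Alkene appears at: CH=CH → 1.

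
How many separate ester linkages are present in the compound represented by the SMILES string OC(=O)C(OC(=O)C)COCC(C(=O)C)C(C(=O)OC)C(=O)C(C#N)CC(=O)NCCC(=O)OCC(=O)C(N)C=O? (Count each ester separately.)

3

–COOH: carbonyl C bonded to –OH and C → carboxylic acid (the –OH is not a separate alcohol).
pendant –OC(=O)CH3: an acyloxy group → ester.
C–O–C with sp³ carbons on both sides and no adjacent C=O → ether.
pendant –COCH3: carbonyl C bonded to two carbons → ketone.
pendant –COOCH3: carbonyl C bonded to C and –OCH3 → ester.
–C(=O)– with carbon on both sides → ketone.
pendant –C≡N: nitrile.
–C(=O)–N– linkage → amide (the N is not an amine).
–C(=O)–O–C with C on the carbonyl side → ester.
–C(=O)– with carbon on both sides → ketone.
–NH2 on an sp³ carbon with no adjacent C=O → amine.
terminal –CHO: carbonyl C bonded to H and C → aldehyde.
Ester appears at: CH(OCOCH3), CH(COOCH3), CH2COOCH2 → 3.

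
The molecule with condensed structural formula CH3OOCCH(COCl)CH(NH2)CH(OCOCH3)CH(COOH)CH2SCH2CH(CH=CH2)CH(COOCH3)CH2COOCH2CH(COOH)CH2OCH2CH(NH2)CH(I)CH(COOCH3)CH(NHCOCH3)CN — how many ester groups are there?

Reading the structure from left to right:
  CH3OOC: CH3O–C(=O)–: carbonyl C bonded to C and to –OCH3 → ester (not ketone + ether).
  CH(COCl): pendant –C(=O)X: carbonyl C bonded to C and halogen → acyl halide.
  CH(NH2): –NH2 on an sp³ carbon with no adjacent C=O → amine.
  CH(OCOCH3): pendant –OC(=O)CH3: an acyloxy group → ester.
  CH(COOH): pendant –COOH: carbonyl C bonded to C and –OH → carboxylic acid.
  CH2SCH2: C–S–C linkage → sulfide (thioether).
  CH(CH=CH2): pendant –CH=CH2: C=C double bond → alkene.
  CH(COOCH3): pendant –COOCH3: carbonyl C bonded to C and –OCH3 → ester.
  CH2COOCH2: –C(=O)–O–C with C on the carbonyl side → ester.
  CH(COOH): pendant –COOH: carbonyl C bonded to C and –OH → carboxylic acid.
  CH2OCH2: C–O–C with sp³ carbons on both sides and no adjacent C=O → ether.
  CH(NH2): –NH2 on an sp³ carbon with no adjacent C=O → amine.
  CH(I): halogen on an sp³ carbon → alkyl halide.
  CH(COOCH3): pendant –COOCH3: carbonyl C bonded to C and –OCH3 → ester.
  CH(NHCOCH3): pendant –NHC(=O)CH3: N bonded to a carbonyl → amide (not amine).
  CN: –C≡N: carbon triple-bonded to nitrogen → nitrile.
Ester appears at: CH3OOC, CH(OCOCH3), CH(COOCH3), CH2COOCH2, CH(COOCH3) → 5.

5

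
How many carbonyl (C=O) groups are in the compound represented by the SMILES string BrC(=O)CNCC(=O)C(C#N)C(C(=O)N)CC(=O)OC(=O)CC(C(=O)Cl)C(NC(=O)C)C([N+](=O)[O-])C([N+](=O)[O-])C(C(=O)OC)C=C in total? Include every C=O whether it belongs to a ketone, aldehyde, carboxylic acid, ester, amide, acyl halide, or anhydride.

8

BrCO: acyl halide, 1 C=O (running total 1).
CO: ketone, 1 C=O (running total 2).
CH(CONH2): amide, 1 C=O (running total 3).
CH2CO-O-COCH2: anhydride, 2 C=O (running total 5).
CH(COCl): acyl halide, 1 C=O (running total 6).
CH(NHCOCH3): amide, 1 C=O (running total 7).
CH(COOCH3): ester, 1 C=O (running total 8).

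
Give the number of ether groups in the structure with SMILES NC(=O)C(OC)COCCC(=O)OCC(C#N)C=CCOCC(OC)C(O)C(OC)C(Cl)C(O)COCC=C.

Working along the chain:
  H2NCO: –C(=O)NH2: carbonyl C bonded to C and to N → amide (the N is not a separate amine).
  CH(OCH3): pendant –OCH3: C–O–C with sp³ C, no adjacent C=O → ether.
  CH2OCH2: C–O–C with sp³ carbons on both sides and no adjacent C=O → ether.
  CH2COOCH2: –C(=O)–O–C with C on the carbonyl side → ester.
  CH(CN): pendant –C≡N: nitrile.
  CH=CH: C=C double bond → alkene.
  CH2OCH2: C–O–C with sp³ carbons on both sides and no adjacent C=O → ether.
  CH(OCH3): pendant –OCH3: C–O–C with sp³ C, no adjacent C=O → ether.
  CH(OH): –OH on an sp³ carbon → alcohol (secondary).
  CH(OCH3): pendant –OCH3: C–O–C with sp³ C, no adjacent C=O → ether.
  CH(Cl): halogen on an sp³ carbon → alkyl halide.
  CH(OH): –OH on an sp³ carbon → alcohol (secondary).
  CH2OCH2: C–O–C with sp³ carbons on both sides and no adjacent C=O → ether.
  CH=CH2: C=C double bond → alkene.
Ether appears at: CH(OCH3), CH2OCH2, CH2OCH2, CH(OCH3), CH(OCH3), CH2OCH2 → 6.

6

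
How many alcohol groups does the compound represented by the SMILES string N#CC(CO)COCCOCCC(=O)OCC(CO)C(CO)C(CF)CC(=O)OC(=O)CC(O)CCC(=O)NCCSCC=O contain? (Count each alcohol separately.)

4

N≡C–: carbon triple-bonded to nitrogen → nitrile.
pendant –CH2OH on an sp³ backbone C → alcohol.
C–O–C with sp³ carbons on both sides and no adjacent C=O → ether.
C–O–C with sp³ carbons on both sides and no adjacent C=O → ether.
–C(=O)–O–C with C on the carbonyl side → ester.
pendant –CH2OH on an sp³ backbone C → alcohol.
pendant –CH2OH on an sp³ backbone C → alcohol.
pendant –CH2X: halogen on sp³ carbon → alkyl halide.
two acyl groups sharing one oxygen, –C(=O)–O–C(=O)– → anhydride.
–OH on an sp³ carbon → alcohol (secondary).
–C(=O)–N– linkage → amide (the N is not an amine).
C–S–C linkage → sulfide (thioether).
terminal –CHO: carbonyl C bonded to H and C → aldehyde.
Alcohol appears at: CH(CH2OH), CH(CH2OH), CH(CH2OH), CH(OH) → 4.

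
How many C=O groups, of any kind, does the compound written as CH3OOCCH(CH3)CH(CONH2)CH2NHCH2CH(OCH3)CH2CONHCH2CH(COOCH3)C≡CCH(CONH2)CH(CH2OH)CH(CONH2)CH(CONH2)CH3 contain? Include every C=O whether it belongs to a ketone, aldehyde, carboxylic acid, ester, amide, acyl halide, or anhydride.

CH3OOC: ester, 1 C=O (running total 1).
CH(CONH2): amide, 1 C=O (running total 2).
CH2CONHCH2: amide, 1 C=O (running total 3).
CH(COOCH3): ester, 1 C=O (running total 4).
CH(CONH2): amide, 1 C=O (running total 5).
CH(CONH2): amide, 1 C=O (running total 6).
CH(CONH2): amide, 1 C=O (running total 7).

7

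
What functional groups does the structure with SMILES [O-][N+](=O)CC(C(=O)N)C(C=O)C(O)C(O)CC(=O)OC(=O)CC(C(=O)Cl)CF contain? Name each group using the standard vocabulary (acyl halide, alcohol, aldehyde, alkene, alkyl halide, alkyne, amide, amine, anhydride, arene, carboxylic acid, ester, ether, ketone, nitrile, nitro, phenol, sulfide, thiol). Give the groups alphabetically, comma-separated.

acyl halide, alcohol, aldehyde, alkyl halide, amide, anhydride, nitro

Reading the structure from left to right:
  O2NCH2: –NO2 on carbon → nitro group.
  CH(CONH2): pendant –CONH2: carbonyl C bonded to C and N → amide.
  CH(CHO): pendant –CHO: carbonyl C bonded to C and H → aldehyde.
  CH(OH): –OH on an sp³ carbon → alcohol (secondary).
  CH(OH): –OH on an sp³ carbon → alcohol (secondary).
  CH2CO-O-COCH2: two acyl groups sharing one oxygen, –C(=O)–O–C(=O)– → anhydride.
  CH(COCl): pendant –C(=O)X: carbonyl C bonded to C and halogen → acyl halide.
  CH2F: halogen on an sp³ carbon → alkyl halide.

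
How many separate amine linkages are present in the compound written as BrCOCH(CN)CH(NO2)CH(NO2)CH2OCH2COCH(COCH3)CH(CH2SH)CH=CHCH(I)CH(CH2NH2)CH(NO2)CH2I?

–C(=O)Br: carbonyl C bonded to C and to a halogen → acyl halide (not alkyl halide).
pendant –C≡N: nitrile.
–NO2 on an sp³ carbon → nitro (the N=O is not a carbonyl).
–NO2 on an sp³ carbon → nitro (the N=O is not a carbonyl).
C–O–C with sp³ carbons on both sides and no adjacent C=O → ether.
–C(=O)– with carbon on both sides → ketone.
pendant –COCH3: carbonyl C bonded to two carbons → ketone.
pendant –CH2SH → thiol.
C=C double bond → alkene.
halogen on an sp³ carbon → alkyl halide.
pendant –CH2NH2: N on sp³ C, no adjacent C=O → amine.
–NO2 on an sp³ carbon → nitro (the N=O is not a carbonyl).
halogen on an sp³ carbon → alkyl halide.
Amine appears at: CH(CH2NH2) → 1.

1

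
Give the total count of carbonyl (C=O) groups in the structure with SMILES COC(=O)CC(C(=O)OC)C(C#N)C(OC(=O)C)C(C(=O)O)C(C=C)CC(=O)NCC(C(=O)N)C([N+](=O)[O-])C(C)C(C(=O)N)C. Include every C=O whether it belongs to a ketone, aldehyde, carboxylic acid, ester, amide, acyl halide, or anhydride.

7

CH3OOC: ester, 1 C=O (running total 1).
CH(COOCH3): ester, 1 C=O (running total 2).
CH(OCOCH3): ester, 1 C=O (running total 3).
CH(COOH): carboxylic acid, 1 C=O (running total 4).
CH2CONHCH2: amide, 1 C=O (running total 5).
CH(CONH2): amide, 1 C=O (running total 6).
CH(CONH2): amide, 1 C=O (running total 7).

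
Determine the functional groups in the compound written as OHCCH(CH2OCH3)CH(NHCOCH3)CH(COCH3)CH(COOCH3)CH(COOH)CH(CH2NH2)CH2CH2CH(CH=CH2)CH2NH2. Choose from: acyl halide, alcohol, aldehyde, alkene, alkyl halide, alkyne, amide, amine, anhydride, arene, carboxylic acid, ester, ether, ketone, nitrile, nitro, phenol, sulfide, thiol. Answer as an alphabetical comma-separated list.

Reading the structure from left to right:
  OHC: terminal –CHO: carbonyl C bonded to H and C → aldehyde.
  CH(CH2OCH3): pendant –CH2OCH3: C–O–C linkage → ether.
  CH(NHCOCH3): pendant –NHC(=O)CH3: N bonded to a carbonyl → amide (not amine).
  CH(COCH3): pendant –COCH3: carbonyl C bonded to two carbons → ketone.
  CH(COOCH3): pendant –COOCH3: carbonyl C bonded to C and –OCH3 → ester.
  CH(COOH): pendant –COOH: carbonyl C bonded to C and –OH → carboxylic acid.
  CH(CH2NH2): pendant –CH2NH2: N on sp³ C, no adjacent C=O → amine.
  CH(CH=CH2): pendant –CH=CH2: C=C double bond → alkene.
  CH2NH2: –NH2 on an sp³ carbon with no adjacent C=O → amine.

aldehyde, alkene, amide, amine, carboxylic acid, ester, ether, ketone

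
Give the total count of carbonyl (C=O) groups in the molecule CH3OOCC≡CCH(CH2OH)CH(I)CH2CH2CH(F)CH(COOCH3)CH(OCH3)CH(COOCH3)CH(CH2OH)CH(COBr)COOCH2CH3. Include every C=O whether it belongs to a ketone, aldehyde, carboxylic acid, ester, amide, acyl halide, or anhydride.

5

CH3OOC: ester, 1 C=O (running total 1).
CH(COOCH3): ester, 1 C=O (running total 2).
CH(COOCH3): ester, 1 C=O (running total 3).
CH(COBr): acyl halide, 1 C=O (running total 4).
COOCH2CH3: ester, 1 C=O (running total 5).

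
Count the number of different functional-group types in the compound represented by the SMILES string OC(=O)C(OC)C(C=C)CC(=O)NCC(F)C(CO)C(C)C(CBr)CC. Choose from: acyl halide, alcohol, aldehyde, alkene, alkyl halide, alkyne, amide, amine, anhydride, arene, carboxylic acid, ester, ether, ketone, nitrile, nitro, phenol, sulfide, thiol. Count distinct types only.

6

–COOH: carbonyl C bonded to –OH and C → carboxylic acid (the –OH is not a separate alcohol).
pendant –OCH3: C–O–C with sp³ C, no adjacent C=O → ether.
pendant –CH=CH2: C=C double bond → alkene.
–C(=O)–N– linkage → amide (the N is not an amine).
halogen on an sp³ carbon → alkyl halide.
pendant –CH2OH on an sp³ backbone C → alcohol.
pendant –CH2X: halogen on sp³ carbon → alkyl halide.
Distinct types present: alcohol, alkene, alkyl halide, amide, carboxylic acid, ether.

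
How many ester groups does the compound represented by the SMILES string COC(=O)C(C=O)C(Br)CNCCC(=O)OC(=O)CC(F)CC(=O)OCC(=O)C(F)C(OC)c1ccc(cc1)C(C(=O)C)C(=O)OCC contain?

CH3O–C(=O)–: carbonyl C bonded to C and to –OCH3 → ester (not ketone + ether).
pendant –CHO: carbonyl C bonded to C and H → aldehyde.
halogen on an sp³ carbon → alkyl halide.
C–N–C with sp³ carbons and no adjacent C=O → amine (secondary).
two acyl groups sharing one oxygen, –C(=O)–O–C(=O)– → anhydride.
halogen on an sp³ carbon → alkyl halide.
–C(=O)–O–C with C on the carbonyl side → ester.
–C(=O)– with carbon on both sides → ketone.
halogen on an sp³ carbon → alkyl halide.
pendant –OCH3: C–O–C with sp³ C, no adjacent C=O → ether.
para-disubstituted benzene ring → arene.
pendant –COCH3: carbonyl C bonded to two carbons → ketone.
–C(=O)OCH2CH3: carbonyl C bonded to C and to –OEt → ester.
Ester appears at: CH3OOC, CH2COOCH2, COOCH2CH3 → 3.

3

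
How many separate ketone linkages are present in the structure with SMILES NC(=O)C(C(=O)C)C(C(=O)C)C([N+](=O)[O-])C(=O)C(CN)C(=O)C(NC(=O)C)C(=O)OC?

4

Reading the structure from left to right:
  H2NCO: –C(=O)NH2: carbonyl C bonded to C and to N → amide (the N is not a separate amine).
  CH(COCH3): pendant –COCH3: carbonyl C bonded to two carbons → ketone.
  CH(COCH3): pendant –COCH3: carbonyl C bonded to two carbons → ketone.
  CH(NO2): –NO2 on an sp³ carbon → nitro (the N=O is not a carbonyl).
  CO: –C(=O)– with carbon on both sides → ketone.
  CH(CH2NH2): pendant –CH2NH2: N on sp³ C, no adjacent C=O → amine.
  CO: –C(=O)– with carbon on both sides → ketone.
  CH(NHCOCH3): pendant –NHC(=O)CH3: N bonded to a carbonyl → amide (not amine).
  COOCH3: –C(=O)OCH3: carbonyl C bonded to C and to –OCH3 → ester (not ketone + ether).
Ketone appears at: CH(COCH3), CH(COCH3), CO, CO → 4.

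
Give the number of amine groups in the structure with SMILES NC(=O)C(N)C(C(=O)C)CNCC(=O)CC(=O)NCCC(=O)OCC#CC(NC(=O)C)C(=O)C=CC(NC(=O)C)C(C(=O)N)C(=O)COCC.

Taking each segment in turn:
  H2NCO: –C(=O)NH2: carbonyl C bonded to C and to N → amide (the N is not a separate amine).
  CH(NH2): –NH2 on an sp³ carbon with no adjacent C=O → amine.
  CH(COCH3): pendant –COCH3: carbonyl C bonded to two carbons → ketone.
  CH2NHCH2: C–N–C with sp³ carbons and no adjacent C=O → amine (secondary).
  CO: –C(=O)– with carbon on both sides → ketone.
  CH2CONHCH2: –C(=O)–N– linkage → amide (the N is not an amine).
  CH2COOCH2: –C(=O)–O–C with C on the carbonyl side → ester.
  C≡C: C≡C triple bond → alkyne.
  CH(NHCOCH3): pendant –NHC(=O)CH3: N bonded to a carbonyl → amide (not amine).
  CO: –C(=O)– with carbon on both sides → ketone.
  CH=CH: C=C double bond → alkene.
  CH(NHCOCH3): pendant –NHC(=O)CH3: N bonded to a carbonyl → amide (not amine).
  CH(CONH2): pendant –CONH2: carbonyl C bonded to C and N → amide.
  CO: –C(=O)– with carbon on both sides → ketone.
  CH2OCH2: C–O–C with sp³ carbons on both sides and no adjacent C=O → ether.
Amine appears at: CH(NH2), CH2NHCH2 → 2.

2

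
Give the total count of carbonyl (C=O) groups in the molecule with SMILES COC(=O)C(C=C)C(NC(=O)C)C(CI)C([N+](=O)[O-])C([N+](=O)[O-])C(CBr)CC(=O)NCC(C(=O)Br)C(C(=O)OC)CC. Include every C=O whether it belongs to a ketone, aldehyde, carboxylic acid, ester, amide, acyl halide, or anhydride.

CH3OOC: ester, 1 C=O (running total 1).
CH(NHCOCH3): amide, 1 C=O (running total 2).
CH2CONHCH2: amide, 1 C=O (running total 3).
CH(COBr): acyl halide, 1 C=O (running total 4).
CH(COOCH3): ester, 1 C=O (running total 5).

5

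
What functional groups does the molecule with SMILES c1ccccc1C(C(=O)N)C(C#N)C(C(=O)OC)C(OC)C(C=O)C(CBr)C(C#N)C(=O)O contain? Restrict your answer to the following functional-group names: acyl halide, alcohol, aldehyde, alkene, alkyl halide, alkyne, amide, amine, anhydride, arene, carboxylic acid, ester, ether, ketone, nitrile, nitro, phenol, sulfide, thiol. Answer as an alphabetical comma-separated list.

Working along the chain:
  C6H5: C6H5– phenyl ring → arene.
  CH(CONH2): pendant –CONH2: carbonyl C bonded to C and N → amide.
  CH(CN): pendant –C≡N: nitrile.
  CH(COOCH3): pendant –COOCH3: carbonyl C bonded to C and –OCH3 → ester.
  CH(OCH3): pendant –OCH3: C–O–C with sp³ C, no adjacent C=O → ether.
  CH(CHO): pendant –CHO: carbonyl C bonded to C and H → aldehyde.
  CH(CH2Br): pendant –CH2X: halogen on sp³ carbon → alkyl halide.
  CH(CN): pendant –C≡N: nitrile.
  COOH: –COOH: carbonyl C bonded to –OH and C → carboxylic acid (the –OH is not a separate alcohol).

aldehyde, alkyl halide, amide, arene, carboxylic acid, ester, ether, nitrile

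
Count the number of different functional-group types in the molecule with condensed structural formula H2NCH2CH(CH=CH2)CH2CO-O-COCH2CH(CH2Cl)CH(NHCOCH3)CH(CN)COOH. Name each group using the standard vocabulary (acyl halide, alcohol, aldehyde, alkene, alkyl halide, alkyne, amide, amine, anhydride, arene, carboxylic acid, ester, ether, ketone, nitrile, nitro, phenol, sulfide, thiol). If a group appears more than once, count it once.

Taking each segment in turn:
  H2NCH2: –NH2 on an sp³ carbon with no adjacent C=O → amine.
  CH(CH=CH2): pendant –CH=CH2: C=C double bond → alkene.
  CH2CO-O-COCH2: two acyl groups sharing one oxygen, –C(=O)–O–C(=O)– → anhydride.
  CH(CH2Cl): pendant –CH2X: halogen on sp³ carbon → alkyl halide.
  CH(NHCOCH3): pendant –NHC(=O)CH3: N bonded to a carbonyl → amide (not amine).
  CH(CN): pendant –C≡N: nitrile.
  COOH: –COOH: carbonyl C bonded to –OH and C → carboxylic acid (the –OH is not a separate alcohol).
Distinct types present: alkene, alkyl halide, amide, amine, anhydride, carboxylic acid, nitrile.

7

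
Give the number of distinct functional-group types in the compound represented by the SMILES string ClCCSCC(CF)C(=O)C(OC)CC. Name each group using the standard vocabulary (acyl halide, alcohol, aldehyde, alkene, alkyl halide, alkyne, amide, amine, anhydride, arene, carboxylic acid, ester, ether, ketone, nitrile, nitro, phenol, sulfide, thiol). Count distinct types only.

halogen on an sp³ carbon → alkyl halide.
C–S–C linkage → sulfide (thioether).
pendant –CH2X: halogen on sp³ carbon → alkyl halide.
–C(=O)– with carbon on both sides → ketone.
pendant –OCH3: C–O–C with sp³ C, no adjacent C=O → ether.
Distinct types present: alkyl halide, ether, ketone, sulfide.

4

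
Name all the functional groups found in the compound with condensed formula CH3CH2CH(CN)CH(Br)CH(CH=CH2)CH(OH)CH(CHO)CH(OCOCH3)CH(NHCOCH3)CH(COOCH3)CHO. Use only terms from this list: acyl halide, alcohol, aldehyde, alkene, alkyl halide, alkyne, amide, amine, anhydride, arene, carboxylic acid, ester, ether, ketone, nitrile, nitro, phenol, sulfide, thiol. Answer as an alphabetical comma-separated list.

alcohol, aldehyde, alkene, alkyl halide, amide, ester, nitrile

Working along the chain:
  CH(CN): pendant –C≡N: nitrile.
  CH(Br): halogen on an sp³ carbon → alkyl halide.
  CH(CH=CH2): pendant –CH=CH2: C=C double bond → alkene.
  CH(OH): –OH on an sp³ carbon → alcohol (secondary).
  CH(CHO): pendant –CHO: carbonyl C bonded to C and H → aldehyde.
  CH(OCOCH3): pendant –OC(=O)CH3: an acyloxy group → ester.
  CH(NHCOCH3): pendant –NHC(=O)CH3: N bonded to a carbonyl → amide (not amine).
  CH(COOCH3): pendant –COOCH3: carbonyl C bonded to C and –OCH3 → ester.
  CHO: terminal –CHO: carbonyl C bonded to H and C → aldehyde.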